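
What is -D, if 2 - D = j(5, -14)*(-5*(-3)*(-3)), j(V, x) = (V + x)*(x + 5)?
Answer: -3647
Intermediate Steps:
j(V, x) = (5 + x)*(V + x) (j(V, x) = (V + x)*(5 + x) = (5 + x)*(V + x))
D = 3647 (D = 2 - ((-14)² + 5*5 + 5*(-14) + 5*(-14))*-5*(-3)*(-3) = 2 - (196 + 25 - 70 - 70)*15*(-3) = 2 - 81*(-45) = 2 - 1*(-3645) = 2 + 3645 = 3647)
-D = -1*3647 = -3647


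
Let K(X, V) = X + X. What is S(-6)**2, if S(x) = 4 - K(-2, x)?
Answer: 64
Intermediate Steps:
K(X, V) = 2*X
S(x) = 8 (S(x) = 4 - 2*(-2) = 4 - 1*(-4) = 4 + 4 = 8)
S(-6)**2 = 8**2 = 64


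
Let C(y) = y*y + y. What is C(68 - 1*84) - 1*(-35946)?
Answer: 36186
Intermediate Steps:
C(y) = y + y**2 (C(y) = y**2 + y = y + y**2)
C(68 - 1*84) - 1*(-35946) = (68 - 1*84)*(1 + (68 - 1*84)) - 1*(-35946) = (68 - 84)*(1 + (68 - 84)) + 35946 = -16*(1 - 16) + 35946 = -16*(-15) + 35946 = 240 + 35946 = 36186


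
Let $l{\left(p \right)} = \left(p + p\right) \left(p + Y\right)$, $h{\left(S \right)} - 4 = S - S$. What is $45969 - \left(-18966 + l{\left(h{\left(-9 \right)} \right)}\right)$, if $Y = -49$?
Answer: $65295$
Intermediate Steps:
$h{\left(S \right)} = 4$ ($h{\left(S \right)} = 4 + \left(S - S\right) = 4 + 0 = 4$)
$l{\left(p \right)} = 2 p \left(-49 + p\right)$ ($l{\left(p \right)} = \left(p + p\right) \left(p - 49\right) = 2 p \left(-49 + p\right)$)
$45969 - \left(-18966 + l{\left(h{\left(-9 \right)} \right)}\right) = 45969 + \left(18966 - 2 \cdot 4 \left(-49 + 4\right)\right) = 45969 + \left(18966 - 2 \cdot 4 \left(-45\right)\right) = 45969 + \left(18966 - -360\right) = 45969 + \left(18966 + 360\right) = 45969 + 19326 = 65295$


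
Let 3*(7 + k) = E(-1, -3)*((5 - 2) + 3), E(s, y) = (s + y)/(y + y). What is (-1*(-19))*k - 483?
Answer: -1772/3 ≈ -590.67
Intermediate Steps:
E(s, y) = (s + y)/(2*y) (E(s, y) = (s + y)/((2*y)) = (s + y)*(1/(2*y)) = (s + y)/(2*y))
k = -17/3 (k = -7 + (((½)*(-1 - 3)/(-3))*((5 - 2) + 3))/3 = -7 + (((½)*(-⅓)*(-4))*(3 + 3))/3 = -7 + ((⅔)*6)/3 = -7 + (⅓)*4 = -7 + 4/3 = -17/3 ≈ -5.6667)
(-1*(-19))*k - 483 = -1*(-19)*(-17/3) - 483 = 19*(-17/3) - 483 = -323/3 - 483 = -1772/3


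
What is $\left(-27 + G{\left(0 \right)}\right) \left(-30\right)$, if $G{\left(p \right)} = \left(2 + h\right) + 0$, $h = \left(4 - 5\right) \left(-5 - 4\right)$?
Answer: $480$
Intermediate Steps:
$h = 9$ ($h = \left(-1\right) \left(-9\right) = 9$)
$G{\left(p \right)} = 11$ ($G{\left(p \right)} = \left(2 + 9\right) + 0 = 11 + 0 = 11$)
$\left(-27 + G{\left(0 \right)}\right) \left(-30\right) = \left(-27 + 11\right) \left(-30\right) = \left(-16\right) \left(-30\right) = 480$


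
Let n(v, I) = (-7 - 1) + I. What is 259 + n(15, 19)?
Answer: 270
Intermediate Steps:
n(v, I) = -8 + I
259 + n(15, 19) = 259 + (-8 + 19) = 259 + 11 = 270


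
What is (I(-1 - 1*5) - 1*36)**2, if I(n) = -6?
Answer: 1764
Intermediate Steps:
(I(-1 - 1*5) - 1*36)**2 = (-6 - 1*36)**2 = (-6 - 36)**2 = (-42)**2 = 1764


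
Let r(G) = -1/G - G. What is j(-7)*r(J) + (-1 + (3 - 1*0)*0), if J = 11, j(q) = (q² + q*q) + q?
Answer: -11113/11 ≈ -1010.3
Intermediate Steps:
j(q) = q + 2*q² (j(q) = (q² + q²) + q = 2*q² + q = q + 2*q²)
r(G) = -G - 1/G
j(-7)*r(J) + (-1 + (3 - 1*0)*0) = (-7*(1 + 2*(-7)))*(-1*11 - 1/11) + (-1 + (3 - 1*0)*0) = (-7*(1 - 14))*(-11 - 1*1/11) + (-1 + (3 + 0)*0) = (-7*(-13))*(-11 - 1/11) + (-1 + 3*0) = 91*(-122/11) + (-1 + 0) = -11102/11 - 1 = -11113/11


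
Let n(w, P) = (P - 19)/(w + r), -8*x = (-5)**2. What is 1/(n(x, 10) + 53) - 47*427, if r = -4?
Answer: -20691120/1031 ≈ -20069.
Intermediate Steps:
x = -25/8 (x = -1/8*(-5)**2 = -1/8*25 = -25/8 ≈ -3.1250)
n(w, P) = (-19 + P)/(-4 + w) (n(w, P) = (P - 19)/(w - 4) = (-19 + P)/(-4 + w))
1/(n(x, 10) + 53) - 47*427 = 1/((-19 + 10)/(-4 - 25/8) + 53) - 47*427 = 1/(-9/(-57/8) + 53) - 20069 = 1/(-8/57*(-9) + 53) - 20069 = 1/(24/19 + 53) - 20069 = 1/(1031/19) - 20069 = 19/1031 - 20069 = -20691120/1031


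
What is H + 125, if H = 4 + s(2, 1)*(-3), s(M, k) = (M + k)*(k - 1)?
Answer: 129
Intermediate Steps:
s(M, k) = (-1 + k)*(M + k) (s(M, k) = (M + k)*(-1 + k) = (-1 + k)*(M + k))
H = 4 (H = 4 + (1² - 1*2 - 1*1 + 2*1)*(-3) = 4 + (1 - 2 - 1 + 2)*(-3) = 4 + 0*(-3) = 4 + 0 = 4)
H + 125 = 4 + 125 = 129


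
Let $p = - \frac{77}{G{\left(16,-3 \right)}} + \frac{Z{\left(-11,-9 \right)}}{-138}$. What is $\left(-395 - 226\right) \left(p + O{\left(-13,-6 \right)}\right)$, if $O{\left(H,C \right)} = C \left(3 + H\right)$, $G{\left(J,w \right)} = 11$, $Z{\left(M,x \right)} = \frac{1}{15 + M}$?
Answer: $- \frac{263295}{8} \approx -32912.0$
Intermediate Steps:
$p = - \frac{3865}{552}$ ($p = - \frac{77}{11} + \frac{1}{\left(15 - 11\right) \left(-138\right)} = \left(-77\right) \frac{1}{11} + \frac{1}{4} \left(- \frac{1}{138}\right) = -7 + \frac{1}{4} \left(- \frac{1}{138}\right) = -7 - \frac{1}{552} = - \frac{3865}{552} \approx -7.0018$)
$\left(-395 - 226\right) \left(p + O{\left(-13,-6 \right)}\right) = \left(-395 - 226\right) \left(- \frac{3865}{552} - 6 \left(3 - 13\right)\right) = - 621 \left(- \frac{3865}{552} - -60\right) = - 621 \left(- \frac{3865}{552} + 60\right) = \left(-621\right) \frac{29255}{552} = - \frac{263295}{8}$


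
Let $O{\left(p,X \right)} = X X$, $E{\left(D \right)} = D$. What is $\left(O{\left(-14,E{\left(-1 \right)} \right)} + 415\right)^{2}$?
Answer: $173056$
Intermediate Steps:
$O{\left(p,X \right)} = X^{2}$
$\left(O{\left(-14,E{\left(-1 \right)} \right)} + 415\right)^{2} = \left(\left(-1\right)^{2} + 415\right)^{2} = \left(1 + 415\right)^{2} = 416^{2} = 173056$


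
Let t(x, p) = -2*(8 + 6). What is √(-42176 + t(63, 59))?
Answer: 2*I*√10551 ≈ 205.44*I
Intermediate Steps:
t(x, p) = -28 (t(x, p) = -2*14 = -28)
√(-42176 + t(63, 59)) = √(-42176 - 28) = √(-42204) = 2*I*√10551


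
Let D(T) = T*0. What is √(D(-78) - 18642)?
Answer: I*√18642 ≈ 136.54*I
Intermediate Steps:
D(T) = 0
√(D(-78) - 18642) = √(0 - 18642) = √(-18642) = I*√18642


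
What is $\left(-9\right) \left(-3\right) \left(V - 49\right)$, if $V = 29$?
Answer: $-540$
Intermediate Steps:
$\left(-9\right) \left(-3\right) \left(V - 49\right) = \left(-9\right) \left(-3\right) \left(29 - 49\right) = 27 \left(-20\right) = -540$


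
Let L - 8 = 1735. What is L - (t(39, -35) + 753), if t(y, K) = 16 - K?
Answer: 939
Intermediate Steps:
L = 1743 (L = 8 + 1735 = 1743)
L - (t(39, -35) + 753) = 1743 - ((16 - 1*(-35)) + 753) = 1743 - ((16 + 35) + 753) = 1743 - (51 + 753) = 1743 - 1*804 = 1743 - 804 = 939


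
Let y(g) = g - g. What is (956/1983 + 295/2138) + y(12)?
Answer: 2628913/4239654 ≈ 0.62008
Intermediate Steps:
y(g) = 0
(956/1983 + 295/2138) + y(12) = (956/1983 + 295/2138) + 0 = 2628913/4239654 + 0 = 2628913/4239654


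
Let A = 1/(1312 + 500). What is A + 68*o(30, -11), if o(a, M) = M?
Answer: -1355375/1812 ≈ -748.00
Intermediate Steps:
A = 1/1812 ≈ 0.00055188
A + 68*o(30, -11) = 1/1812 + 68*(-11) = 1/1812 - 748 = -1355375/1812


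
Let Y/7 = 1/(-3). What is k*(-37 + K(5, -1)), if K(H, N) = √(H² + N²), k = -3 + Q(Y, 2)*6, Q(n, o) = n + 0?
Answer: 629 - 17*√26 ≈ 542.32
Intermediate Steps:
Y = -7/3 (Y = 7*(1/(-3)) = 7*(1*(-⅓)) = 7*(-⅓) = -7/3 ≈ -2.3333)
Q(n, o) = n
k = -17 (k = -3 - 7/3*6 = -3 - 14 = -17)
k*(-37 + K(5, -1)) = -17*(-37 + √(5² + (-1)²)) = -17*(-37 + √(25 + 1)) = -17*(-37 + √26) = 629 - 17*√26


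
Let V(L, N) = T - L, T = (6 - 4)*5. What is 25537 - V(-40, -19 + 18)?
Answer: 25487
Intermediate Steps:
T = 10 (T = 2*5 = 10)
V(L, N) = 10 - L
25537 - V(-40, -19 + 18) = 25537 - (10 - 1*(-40)) = 25537 - (10 + 40) = 25537 - 1*50 = 25537 - 50 = 25487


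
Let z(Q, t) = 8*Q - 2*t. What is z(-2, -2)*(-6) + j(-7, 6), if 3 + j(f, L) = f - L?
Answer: 56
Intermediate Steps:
j(f, L) = -3 + f - L (j(f, L) = -3 + (f - L) = -3 + f - L)
z(Q, t) = -2*t + 8*Q
z(-2, -2)*(-6) + j(-7, 6) = (-2*(-2) + 8*(-2))*(-6) + (-3 - 7 - 1*6) = (4 - 16)*(-6) + (-3 - 7 - 6) = -12*(-6) - 16 = 72 - 16 = 56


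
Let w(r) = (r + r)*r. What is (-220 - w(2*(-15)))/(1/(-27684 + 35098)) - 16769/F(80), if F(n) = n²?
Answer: -95848208769/6400 ≈ -1.4976e+7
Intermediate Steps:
w(r) = 2*r² (w(r) = (2*r)*r = 2*r²)
(-220 - w(2*(-15)))/(1/(-27684 + 35098)) - 16769/F(80) = (-220 - 2*(2*(-15))²)/(1/(-27684 + 35098)) - 16769/(80²) = (-220 - 2*(-30)²)/(1/7414) - 16769/6400 = (-220 - 2*900)/(1/7414) - 16769*1/6400 = (-220 - 1*1800)*7414 - 16769/6400 = (-220 - 1800)*7414 - 16769/6400 = -2020*7414 - 16769/6400 = -14976280 - 16769/6400 = -95848208769/6400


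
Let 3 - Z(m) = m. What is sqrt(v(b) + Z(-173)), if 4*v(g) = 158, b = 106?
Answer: sqrt(862)/2 ≈ 14.680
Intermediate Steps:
v(g) = 79/2 (v(g) = (1/4)*158 = 79/2)
Z(m) = 3 - m
sqrt(v(b) + Z(-173)) = sqrt(79/2 + (3 - 1*(-173))) = sqrt(79/2 + (3 + 173)) = sqrt(79/2 + 176) = sqrt(431/2) = sqrt(862)/2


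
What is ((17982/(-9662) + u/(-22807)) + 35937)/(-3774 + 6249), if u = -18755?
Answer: 3959446380797/272697027075 ≈ 14.520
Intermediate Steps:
((17982/(-9662) + u/(-22807)) + 35937)/(-3774 + 6249) = ((17982/(-9662) - 18755/(-22807)) + 35937)/(-3774 + 6249) = ((17982*(-1/9662) - 18755*(-1/22807)) + 35937)/2475 = ((-8991/4831 + 18755/22807) + 35937)*(1/2475) = (-114452332/110180617 + 35937)*(1/2475) = (3959446380797/110180617)*(1/2475) = 3959446380797/272697027075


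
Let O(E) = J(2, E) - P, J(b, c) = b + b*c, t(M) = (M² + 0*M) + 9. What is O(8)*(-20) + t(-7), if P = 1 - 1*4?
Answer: -362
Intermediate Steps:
t(M) = 9 + M² (t(M) = (M² + 0) + 9 = M² + 9 = 9 + M²)
P = -3 (P = 1 - 4 = -3)
O(E) = 5 + 2*E (O(E) = 2*(1 + E) - 1*(-3) = (2 + 2*E) + 3 = 5 + 2*E)
O(8)*(-20) + t(-7) = (5 + 2*8)*(-20) + (9 + (-7)²) = (5 + 16)*(-20) + (9 + 49) = 21*(-20) + 58 = -420 + 58 = -362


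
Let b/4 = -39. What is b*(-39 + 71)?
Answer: -4992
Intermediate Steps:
b = -156 (b = 4*(-39) = -156)
b*(-39 + 71) = -156*(-39 + 71) = -156*32 = -4992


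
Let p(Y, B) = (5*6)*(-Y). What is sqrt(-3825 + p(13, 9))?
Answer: I*sqrt(4215) ≈ 64.923*I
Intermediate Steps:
p(Y, B) = -30*Y (p(Y, B) = 30*(-Y) = -30*Y)
sqrt(-3825 + p(13, 9)) = sqrt(-3825 - 30*13) = sqrt(-3825 - 390) = sqrt(-4215) = I*sqrt(4215)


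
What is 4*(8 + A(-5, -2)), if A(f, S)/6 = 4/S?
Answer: -16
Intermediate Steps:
A(f, S) = 24/S (A(f, S) = 6*(4/S) = 24/S)
4*(8 + A(-5, -2)) = 4*(8 + 24/(-2)) = 4*(8 + 24*(-½)) = 4*(8 - 12) = 4*(-4) = -16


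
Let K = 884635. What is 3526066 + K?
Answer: 4410701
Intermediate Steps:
3526066 + K = 3526066 + 884635 = 4410701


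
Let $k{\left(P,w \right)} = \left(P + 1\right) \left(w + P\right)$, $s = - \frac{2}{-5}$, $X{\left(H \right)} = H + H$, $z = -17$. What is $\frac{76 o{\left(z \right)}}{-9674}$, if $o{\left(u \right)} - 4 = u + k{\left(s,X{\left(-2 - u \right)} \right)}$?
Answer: $- \frac{28082}{120925} \approx -0.23223$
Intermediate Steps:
$X{\left(H \right)} = 2 H$
$s = \frac{2}{5}$ ($s = \left(-2\right) \left(- \frac{1}{5}\right) = \frac{2}{5} \approx 0.4$)
$k{\left(P,w \right)} = \left(1 + P\right) \left(P + w\right)$
$o{\left(u \right)} = - \frac{26}{25} - \frac{9 u}{5}$ ($o{\left(u \right)} = 4 + \left(u + \left(\frac{2}{5} + 2 \left(-2 - u\right) + \left(\frac{2}{5}\right)^{2} + \frac{2 \cdot 2 \left(-2 - u\right)}{5}\right)\right) = 4 + \left(u + \left(\frac{2}{5} - \left(4 + 2 u\right) + \frac{4}{25} + \frac{2 \left(-4 - 2 u\right)}{5}\right)\right) = 4 + \left(u + \left(\frac{2}{5} - \left(4 + 2 u\right) + \frac{4}{25} - \left(\frac{8}{5} + \frac{4 u}{5}\right)\right)\right) = 4 - \left(\frac{126}{25} + \frac{9 u}{5}\right) = - \frac{26}{25} - \frac{9 u}{5}$)
$\frac{76 o{\left(z \right)}}{-9674} = \frac{76 \left(- \frac{26}{25} - - \frac{153}{5}\right)}{-9674} = 76 \left(- \frac{26}{25} + \frac{153}{5}\right) \left(- \frac{1}{9674}\right) = 76 \cdot \frac{739}{25} \left(- \frac{1}{9674}\right) = \frac{56164}{25} \left(- \frac{1}{9674}\right) = - \frac{28082}{120925}$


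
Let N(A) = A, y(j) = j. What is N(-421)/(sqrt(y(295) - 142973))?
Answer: 421*I*sqrt(142678)/142678 ≈ 1.1146*I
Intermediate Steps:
N(-421)/(sqrt(y(295) - 142973)) = -421/sqrt(295 - 142973) = -421*(-I*sqrt(142678)/142678) = -(-421)*I*sqrt(142678)/142678 = 421*I*sqrt(142678)/142678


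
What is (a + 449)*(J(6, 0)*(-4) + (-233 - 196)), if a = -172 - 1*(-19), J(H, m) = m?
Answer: -126984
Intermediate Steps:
a = -153 (a = -172 + 19 = -153)
(a + 449)*(J(6, 0)*(-4) + (-233 - 196)) = (-153 + 449)*(0*(-4) + (-233 - 196)) = 296*(0 - 429) = 296*(-429) = -126984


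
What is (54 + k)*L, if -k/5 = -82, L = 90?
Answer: 41760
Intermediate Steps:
k = 410 (k = -5*(-82) = 410)
(54 + k)*L = (54 + 410)*90 = 464*90 = 41760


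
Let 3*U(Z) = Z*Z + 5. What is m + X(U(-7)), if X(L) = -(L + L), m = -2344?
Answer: -2380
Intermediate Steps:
U(Z) = 5/3 + Z²/3 (U(Z) = (Z*Z + 5)/3 = (Z² + 5)/3 = (5 + Z²)/3 = 5/3 + Z²/3)
X(L) = -2*L
m + X(U(-7)) = -2344 - 2*(5/3 + (⅓)*(-7)²) = -2344 - 2*(5/3 + (⅓)*49) = -2344 - 2*(5/3 + 49/3) = -2344 - 2*18 = -2344 - 36 = -2380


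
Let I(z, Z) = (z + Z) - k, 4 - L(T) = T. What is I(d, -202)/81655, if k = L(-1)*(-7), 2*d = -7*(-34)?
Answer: -48/81655 ≈ -0.00058784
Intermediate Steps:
d = 119 (d = (-7*(-34))/2 = (½)*238 = 119)
L(T) = 4 - T
k = -35 (k = (4 - 1*(-1))*(-7) = (4 + 1)*(-7) = 5*(-7) = -35)
I(z, Z) = 35 + Z + z (I(z, Z) = (z + Z) - 1*(-35) = (Z + z) + 35 = 35 + Z + z)
I(d, -202)/81655 = (35 - 202 + 119)/81655 = -48*1/81655 = -48/81655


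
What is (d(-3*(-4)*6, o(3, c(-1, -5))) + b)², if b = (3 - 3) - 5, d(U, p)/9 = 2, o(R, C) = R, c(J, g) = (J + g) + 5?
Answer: 169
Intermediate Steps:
c(J, g) = 5 + J + g
d(U, p) = 18 (d(U, p) = 9*2 = 18)
b = -5 (b = 0 - 5 = -5)
(d(-3*(-4)*6, o(3, c(-1, -5))) + b)² = (18 - 5)² = 13² = 169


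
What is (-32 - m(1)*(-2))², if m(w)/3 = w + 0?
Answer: 676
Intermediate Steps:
m(w) = 3*w (m(w) = 3*(w + 0) = 3*w)
(-32 - m(1)*(-2))² = (-32 - 3*(-2))² = (-32 + 6)² = (-26)² = 676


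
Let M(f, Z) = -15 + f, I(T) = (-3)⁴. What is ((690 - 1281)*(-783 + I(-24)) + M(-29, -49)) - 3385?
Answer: 411453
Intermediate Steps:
I(T) = 81
((690 - 1281)*(-783 + I(-24)) + M(-29, -49)) - 3385 = ((690 - 1281)*(-783 + 81) + (-15 - 29)) - 3385 = (-591*(-702) - 44) - 3385 = (414882 - 44) - 3385 = 414838 - 3385 = 411453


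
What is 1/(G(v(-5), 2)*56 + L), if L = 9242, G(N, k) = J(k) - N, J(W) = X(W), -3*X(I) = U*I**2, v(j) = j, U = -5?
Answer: 3/29686 ≈ 0.00010106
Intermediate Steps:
X(I) = 5*I**2/3 (X(I) = -(-5)*I**2/3 = 5*I**2/3)
J(W) = 5*W**2/3
G(N, k) = -N + 5*k**2/3 (G(N, k) = 5*k**2/3 - N = -N + 5*k**2/3)
1/(G(v(-5), 2)*56 + L) = 1/((-1*(-5) + (5/3)*2**2)*56 + 9242) = 1/((5 + (5/3)*4)*56 + 9242) = 1/((5 + 20/3)*56 + 9242) = 1/((35/3)*56 + 9242) = 1/(1960/3 + 9242) = 1/(29686/3) = 3/29686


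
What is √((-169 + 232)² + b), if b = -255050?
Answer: I*√251081 ≈ 501.08*I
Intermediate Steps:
√((-169 + 232)² + b) = √((-169 + 232)² - 255050) = √(63² - 255050) = √(3969 - 255050) = √(-251081) = I*√251081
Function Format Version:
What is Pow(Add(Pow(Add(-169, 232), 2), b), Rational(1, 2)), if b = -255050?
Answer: Mul(I, Pow(251081, Rational(1, 2))) ≈ Mul(501.08, I)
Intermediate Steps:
Pow(Add(Pow(Add(-169, 232), 2), b), Rational(1, 2)) = Pow(Add(Pow(Add(-169, 232), 2), -255050), Rational(1, 2)) = Pow(Add(Pow(63, 2), -255050), Rational(1, 2)) = Pow(Add(3969, -255050), Rational(1, 2)) = Pow(-251081, Rational(1, 2)) = Mul(I, Pow(251081, Rational(1, 2)))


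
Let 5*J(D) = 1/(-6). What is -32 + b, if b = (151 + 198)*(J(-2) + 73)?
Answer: 763001/30 ≈ 25433.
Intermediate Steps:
J(D) = -1/30 (J(D) = (1/5)/(-6) = (1/5)*(-1/6) = -1/30)
b = 763961/30 (b = (151 + 198)*(-1/30 + 73) = 349*(2189/30) = 763961/30 ≈ 25465.)
-32 + b = -32 + 763961/30 = 763001/30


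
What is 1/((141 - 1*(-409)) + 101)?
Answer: 1/651 ≈ 0.0015361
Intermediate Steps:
1/((141 - 1*(-409)) + 101) = 1/((141 + 409) + 101) = 1/(550 + 101) = 1/651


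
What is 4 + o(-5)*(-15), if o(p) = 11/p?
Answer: 37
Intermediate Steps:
4 + o(-5)*(-15) = 4 + (11/(-5))*(-15) = 4 + (11*(-⅕))*(-15) = 4 - 11/5*(-15) = 4 + 33 = 37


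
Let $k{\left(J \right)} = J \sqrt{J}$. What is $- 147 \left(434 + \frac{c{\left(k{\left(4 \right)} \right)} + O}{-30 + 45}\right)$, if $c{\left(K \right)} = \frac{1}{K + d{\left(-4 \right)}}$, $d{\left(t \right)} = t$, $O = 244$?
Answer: $- \frac{1323833}{20} \approx -66192.0$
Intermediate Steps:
$k{\left(J \right)} = J^{\frac{3}{2}}$
$c{\left(K \right)} = \frac{1}{-4 + K}$ ($c{\left(K \right)} = \frac{1}{K - 4} = \frac{1}{-4 + K}$)
$- 147 \left(434 + \frac{c{\left(k{\left(4 \right)} \right)} + O}{-30 + 45}\right) = - 147 \left(434 + \frac{\frac{1}{-4 + 4^{\frac{3}{2}}} + 244}{-30 + 45}\right) = - 147 \left(434 + \frac{\frac{1}{-4 + 8} + 244}{15}\right) = - 147 \left(434 + \left(\frac{1}{4} + 244\right) \frac{1}{15}\right) = - 147 \left(434 + \frac{977}{4} \cdot \frac{1}{15}\right) = - 147 \left(434 + \frac{977}{60}\right) = \left(-147\right) \frac{27017}{60} = - \frac{1323833}{20}$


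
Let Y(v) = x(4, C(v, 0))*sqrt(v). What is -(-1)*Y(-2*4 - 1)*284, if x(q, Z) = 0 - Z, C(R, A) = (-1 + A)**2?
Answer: -852*I ≈ -852.0*I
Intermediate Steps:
x(q, Z) = -Z
Y(v) = -sqrt(v) (Y(v) = (-(-1 + 0)**2)*sqrt(v) = (-1*(-1)**2)*sqrt(v) = (-1*1)*sqrt(v) = -sqrt(v))
-(-1)*Y(-2*4 - 1)*284 = -(-1)*-sqrt(-2*4 - 1)*284 = -(-1)*-sqrt(-8 - 1)*284 = -(-1)*-sqrt(-9)*284 = -(-1)*-3*I*284 = -(-1)*(-852*I) = -852*I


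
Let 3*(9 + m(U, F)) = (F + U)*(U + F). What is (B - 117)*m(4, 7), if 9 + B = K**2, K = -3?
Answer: -3666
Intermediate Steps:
m(U, F) = -9 + (F + U)**2/3 (m(U, F) = -9 + ((F + U)*(U + F))/3 = -9 + ((F + U)*(F + U))/3 = -9 + (F + U)**2/3)
B = 0 (B = -9 + (-3)**2 = -9 + 9 = 0)
(B - 117)*m(4, 7) = (0 - 117)*(-9 + (7 + 4)**2/3) = -117*(-9 + (1/3)*11**2) = -117*(-9 + (1/3)*121) = -117*(-9 + 121/3) = -117*94/3 = -3666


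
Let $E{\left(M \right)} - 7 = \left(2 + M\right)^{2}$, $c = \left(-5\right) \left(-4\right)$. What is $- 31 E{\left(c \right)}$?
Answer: $-15221$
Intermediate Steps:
$c = 20$
$E{\left(M \right)} = 7 + \left(2 + M\right)^{2}$
$- 31 E{\left(c \right)} = - 31 \left(7 + \left(2 + 20\right)^{2}\right) = - 31 \left(7 + 22^{2}\right) = - 31 \left(7 + 484\right) = \left(-31\right) 491 = -15221$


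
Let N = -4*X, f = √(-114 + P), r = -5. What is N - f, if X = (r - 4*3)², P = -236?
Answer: -1156 - 5*I*√14 ≈ -1156.0 - 18.708*I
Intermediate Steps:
X = 289 (X = (-5 - 4*3)² = (-5 - 12)² = (-17)² = 289)
f = 5*I*√14 (f = √(-114 - 236) = √(-350) = 5*I*√14 ≈ 18.708*I)
N = -1156 (N = -4*289 = -1156)
N - f = -1156 - 5*I*√14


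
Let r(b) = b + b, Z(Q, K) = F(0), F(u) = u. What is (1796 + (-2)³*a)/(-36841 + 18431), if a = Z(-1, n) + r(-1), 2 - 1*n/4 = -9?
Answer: -906/9205 ≈ -0.098425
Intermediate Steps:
n = 44 (n = 8 - 4*(-9) = 8 + 36 = 44)
Z(Q, K) = 0
r(b) = 2*b
a = -2 (a = 0 + 2*(-1) = 0 - 2 = -2)
(1796 + (-2)³*a)/(-36841 + 18431) = (1796 + (-2)³*(-2))/(-36841 + 18431) = (1796 - 8*(-2))/(-18410) = (1796 + 16)*(-1/18410) = 1812*(-1/18410) = -906/9205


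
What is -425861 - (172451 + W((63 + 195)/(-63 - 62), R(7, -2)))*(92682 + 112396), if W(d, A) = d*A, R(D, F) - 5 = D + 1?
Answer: -4420103673263/125 ≈ -3.5361e+10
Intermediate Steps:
R(D, F) = 6 + D (R(D, F) = 5 + (D + 1) = 5 + (1 + D) = 6 + D)
W(d, A) = A*d
-425861 - (172451 + W((63 + 195)/(-63 - 62), R(7, -2)))*(92682 + 112396) = -425861 - (172451 + (6 + 7)*((63 + 195)/(-63 - 62)))*(92682 + 112396) = -425861 - (172451 + 13*(258/(-125)))*205078 = -425861 - (172451 + 13*(258*(-1/125)))*205078 = -425861 - (172451 + 13*(-258/125))*205078 = -425861 - (172451 - 3354/125)*205078 = -425861 - 21553021*205078/125 = -425861 - 1*4420050440638/125 = -425861 - 4420050440638/125 = -4420103673263/125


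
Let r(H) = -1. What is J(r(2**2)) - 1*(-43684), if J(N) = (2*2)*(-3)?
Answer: 43672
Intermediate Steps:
J(N) = -12 (J(N) = 4*(-3) = -12)
J(r(2**2)) - 1*(-43684) = -12 - 1*(-43684) = -12 + 43684 = 43672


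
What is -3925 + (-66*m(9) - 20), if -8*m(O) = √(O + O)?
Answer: -3945 + 99*√2/4 ≈ -3910.0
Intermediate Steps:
m(O) = -√2*√O/8 (m(O) = -√(O + O)/8 = -√2*√O/8)
-3925 + (-66*m(9) - 20) = -3925 + (-(-33)*√2*√9/4 - 20) = -3925 + (-(-33)*√2*3/4 - 20) = -3925 + (-(-99)*√2/4 - 20) = -3925 + (99*√2/4 - 20) = -3925 + (-20 + 99*√2/4) = -3945 + 99*√2/4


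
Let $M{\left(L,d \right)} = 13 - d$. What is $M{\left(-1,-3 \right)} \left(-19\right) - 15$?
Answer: $-319$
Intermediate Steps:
$M{\left(-1,-3 \right)} \left(-19\right) - 15 = \left(13 - -3\right) \left(-19\right) - 15 = \left(13 + 3\right) \left(-19\right) - 15 = 16 \left(-19\right) - 15 = -304 - 15 = -319$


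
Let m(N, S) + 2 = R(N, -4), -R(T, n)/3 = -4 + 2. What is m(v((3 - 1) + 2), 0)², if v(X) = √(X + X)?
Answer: 16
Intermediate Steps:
R(T, n) = 6 (R(T, n) = -3*(-4 + 2) = -3*(-2) = 6)
v(X) = √2*√X (v(X) = √(2*X) = √2*√X)
m(N, S) = 4 (m(N, S) = -2 + 6 = 4)
m(v((3 - 1) + 2), 0)² = 4² = 16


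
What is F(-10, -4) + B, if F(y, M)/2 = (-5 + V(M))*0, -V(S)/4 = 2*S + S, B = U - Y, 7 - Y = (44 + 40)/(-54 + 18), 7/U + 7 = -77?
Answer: -113/12 ≈ -9.4167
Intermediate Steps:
U = -1/12 (U = 7/(-7 - 77) = 7/(-84) = 7*(-1/84) = -1/12 ≈ -0.083333)
Y = 28/3 (Y = 7 - (44 + 40)/(-54 + 18) = 7 - 84/(-36) = 7 - 84*(-1)/36 = 7 - 1*(-7/3) = 7 + 7/3 = 28/3 ≈ 9.3333)
B = -113/12 (B = -1/12 - 1*28/3 = -1/12 - 28/3 = -113/12 ≈ -9.4167)
V(S) = -12*S (V(S) = -4*(2*S + S) = -12*S)
F(y, M) = 0 (F(y, M) = 2*((-5 - 12*M)*0) = 2*0 = 0)
F(-10, -4) + B = 0 - 113/12 = -113/12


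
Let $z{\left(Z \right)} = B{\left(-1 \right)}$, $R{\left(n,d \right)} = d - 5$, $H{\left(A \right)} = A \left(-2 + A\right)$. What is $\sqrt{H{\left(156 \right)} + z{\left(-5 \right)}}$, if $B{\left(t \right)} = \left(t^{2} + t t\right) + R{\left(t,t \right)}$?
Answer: $2 \sqrt{6005} \approx 154.98$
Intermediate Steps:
$R{\left(n,d \right)} = -5 + d$ ($R{\left(n,d \right)} = d - 5 = -5 + d$)
$B{\left(t \right)} = -5 + t + 2 t^{2}$ ($B{\left(t \right)} = \left(t^{2} + t t\right) + \left(-5 + t\right) = \left(t^{2} + t^{2}\right) + \left(-5 + t\right) = 2 t^{2} + \left(-5 + t\right) = -5 + t + 2 t^{2}$)
$z{\left(Z \right)} = -4$ ($z{\left(Z \right)} = -5 - 1 + 2 \left(-1\right)^{2} = -5 - 1 + 2 \cdot 1 = -5 - 1 + 2 = -4$)
$\sqrt{H{\left(156 \right)} + z{\left(-5 \right)}} = \sqrt{156 \left(-2 + 156\right) - 4} = \sqrt{156 \cdot 154 - 4} = \sqrt{24024 - 4} = \sqrt{24020} = 2 \sqrt{6005}$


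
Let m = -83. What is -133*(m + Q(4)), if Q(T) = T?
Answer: 10507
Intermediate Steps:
-133*(m + Q(4)) = -133*(-83 + 4) = -133*(-79) = 10507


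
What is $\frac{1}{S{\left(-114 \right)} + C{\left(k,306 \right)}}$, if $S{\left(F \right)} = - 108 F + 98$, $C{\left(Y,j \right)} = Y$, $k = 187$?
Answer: $\frac{1}{12597} \approx 7.9384 \cdot 10^{-5}$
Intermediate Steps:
$S{\left(F \right)} = 98 - 108 F$
$\frac{1}{S{\left(-114 \right)} + C{\left(k,306 \right)}} = \frac{1}{\left(98 - -12312\right) + 187} = \frac{1}{\left(98 + 12312\right) + 187} = \frac{1}{12410 + 187} = \frac{1}{12597}$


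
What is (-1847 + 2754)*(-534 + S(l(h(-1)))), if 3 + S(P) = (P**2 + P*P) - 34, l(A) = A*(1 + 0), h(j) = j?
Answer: -516083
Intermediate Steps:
l(A) = A (l(A) = A*1 = A)
S(P) = -37 + 2*P**2 (S(P) = -3 + ((P**2 + P*P) - 34) = -3 + ((P**2 + P**2) - 34) = -3 + (2*P**2 - 34) = -3 + (-34 + 2*P**2) = -37 + 2*P**2)
(-1847 + 2754)*(-534 + S(l(h(-1)))) = (-1847 + 2754)*(-534 + (-37 + 2*(-1)**2)) = 907*(-534 + (-37 + 2*1)) = 907*(-534 + (-37 + 2)) = 907*(-534 - 35) = 907*(-569) = -516083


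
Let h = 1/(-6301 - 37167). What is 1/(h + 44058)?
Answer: 43468/1915113143 ≈ 2.2697e-5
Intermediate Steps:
h = -1/43468 (h = 1/(-43468) = -1/43468 ≈ -2.3005e-5)
1/(h + 44058) = 1/(-1/43468 + 44058) = 1/(1915113143/43468) = 43468/1915113143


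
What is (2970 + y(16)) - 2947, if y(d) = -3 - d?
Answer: 4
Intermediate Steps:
(2970 + y(16)) - 2947 = (2970 + (-3 - 1*16)) - 2947 = (2970 + (-3 - 16)) - 2947 = (2970 - 19) - 2947 = 2951 - 2947 = 4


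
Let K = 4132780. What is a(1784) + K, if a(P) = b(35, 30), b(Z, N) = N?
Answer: 4132810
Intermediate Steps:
a(P) = 30
a(1784) + K = 30 + 4132780 = 4132810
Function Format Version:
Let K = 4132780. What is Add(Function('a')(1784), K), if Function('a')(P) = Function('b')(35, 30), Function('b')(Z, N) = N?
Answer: 4132810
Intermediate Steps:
Function('a')(P) = 30
Add(Function('a')(1784), K) = Add(30, 4132780) = 4132810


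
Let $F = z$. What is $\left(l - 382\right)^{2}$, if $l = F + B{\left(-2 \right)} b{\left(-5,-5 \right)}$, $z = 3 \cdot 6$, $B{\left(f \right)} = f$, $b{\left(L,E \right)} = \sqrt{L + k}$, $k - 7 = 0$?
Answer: $132504 + 1456 \sqrt{2} \approx 1.3456 \cdot 10^{5}$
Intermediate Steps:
$k = 7$ ($k = 7 + 0 = 7$)
$b{\left(L,E \right)} = \sqrt{7 + L}$ ($b{\left(L,E \right)} = \sqrt{L + 7} = \sqrt{7 + L}$)
$z = 18$
$F = 18$
$l = 18 - 2 \sqrt{2}$ ($l = 18 - 2 \sqrt{7 - 5} = 18 - 2 \sqrt{2} \approx 15.172$)
$\left(l - 382\right)^{2} = \left(\left(18 - 2 \sqrt{2}\right) - 382\right)^{2} = \left(-364 - 2 \sqrt{2}\right)^{2}$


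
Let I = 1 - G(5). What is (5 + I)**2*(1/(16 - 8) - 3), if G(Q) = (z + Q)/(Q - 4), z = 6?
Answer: -575/8 ≈ -71.875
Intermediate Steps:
G(Q) = (6 + Q)/(-4 + Q) (G(Q) = (6 + Q)/(Q - 4) = (6 + Q)/(-4 + Q))
I = -10 (I = 1 - (6 + 5)/(-4 + 5) = 1 - 11/1 = 1 - 11 = -10)
(5 + I)**2*(1/(16 - 8) - 3) = (5 - 10)**2*(1/(16 - 8) - 3) = (-5)**2*(1/8 - 3) = 25*(1/8 - 3) = 25*(-23/8) = -575/8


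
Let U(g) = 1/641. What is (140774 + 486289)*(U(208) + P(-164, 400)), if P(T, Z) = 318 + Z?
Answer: 288598848057/641 ≈ 4.5023e+8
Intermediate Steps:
U(g) = 1/641
(140774 + 486289)*(U(208) + P(-164, 400)) = (140774 + 486289)*(1/641 + (318 + 400)) = 627063*(1/641 + 718) = 627063*(460239/641) = 288598848057/641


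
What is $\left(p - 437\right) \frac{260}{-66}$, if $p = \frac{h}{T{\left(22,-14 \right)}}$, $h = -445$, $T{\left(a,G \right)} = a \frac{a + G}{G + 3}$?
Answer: $\frac{425555}{264} \approx 1612.0$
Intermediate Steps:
$T{\left(a,G \right)} = \frac{a \left(G + a\right)}{3 + G}$ ($T{\left(a,G \right)} = a \frac{G + a}{3 + G} = \frac{a \left(G + a\right)}{3 + G}$)
$p = \frac{445}{16}$ ($p = - \frac{445}{22 \frac{1}{3 - 14} \left(-14 + 22\right)} = - \frac{445}{22 \frac{1}{-11} \cdot 8} = - \frac{445}{22 \left(- \frac{1}{11}\right) 8} = - \frac{445}{-16} = \left(-445\right) \left(- \frac{1}{16}\right) = \frac{445}{16} \approx 27.813$)
$\left(p - 437\right) \frac{260}{-66} = \left(\frac{445}{16} - 437\right) \frac{260}{-66} = - \frac{6547 \cdot 260 \left(- \frac{1}{66}\right)}{16} = \left(- \frac{6547}{16}\right) \left(- \frac{130}{33}\right) = \frac{425555}{264}$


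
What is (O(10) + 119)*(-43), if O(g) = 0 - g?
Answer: -4687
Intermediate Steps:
O(g) = -g
(O(10) + 119)*(-43) = (-1*10 + 119)*(-43) = (-10 + 119)*(-43) = 109*(-43) = -4687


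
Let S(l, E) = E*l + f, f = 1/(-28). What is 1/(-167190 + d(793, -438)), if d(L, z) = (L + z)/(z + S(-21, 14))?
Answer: -20497/3426903370 ≈ -5.9812e-6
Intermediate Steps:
f = -1/28 ≈ -0.035714
S(l, E) = -1/28 + E*l (S(l, E) = E*l - 1/28 = -1/28 + E*l)
d(L, z) = (L + z)/(-8233/28 + z) (d(L, z) = (L + z)/(z + (-1/28 + 14*(-21))) = (L + z)/(z + (-1/28 - 294)) = (L + z)/(z - 8233/28) = (L + z)/(-8233/28 + z))
1/(-167190 + d(793, -438)) = 1/(-167190 + 28*(793 - 438)/(-8233 + 28*(-438))) = 1/(-167190 + 28*355/(-8233 - 12264)) = 1/(-167190 + 28*355/(-20497)) = 1/(-167190 + 28*(-1/20497)*355) = 1/(-167190 - 9940/20497) = 1/(-3426903370/20497) = -20497/3426903370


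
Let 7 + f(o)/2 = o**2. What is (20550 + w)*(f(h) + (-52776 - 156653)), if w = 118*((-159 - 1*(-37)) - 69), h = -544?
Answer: -760268852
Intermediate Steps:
f(o) = -14 + 2*o**2
w = -22538 (w = 118*((-159 + 37) - 69) = 118*(-122 - 69) = 118*(-191) = -22538)
(20550 + w)*(f(h) + (-52776 - 156653)) = (20550 - 22538)*((-14 + 2*(-544)**2) + (-52776 - 156653)) = -1988*((-14 + 2*295936) - 209429) = -1988*((-14 + 591872) - 209429) = -1988*(591858 - 209429) = -1988*382429 = -760268852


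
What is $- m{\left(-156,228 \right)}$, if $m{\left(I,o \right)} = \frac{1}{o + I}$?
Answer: $- \frac{1}{72} \approx -0.013889$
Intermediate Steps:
$m{\left(I,o \right)} = \frac{1}{I + o}$
$- m{\left(-156,228 \right)} = - \frac{1}{-156 + 228} = - \frac{1}{72}$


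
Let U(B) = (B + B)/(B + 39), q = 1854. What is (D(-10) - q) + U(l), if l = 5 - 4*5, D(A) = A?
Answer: -7461/4 ≈ -1865.3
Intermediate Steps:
l = -15 (l = 5 - 20 = -15)
U(B) = 2*B/(39 + B) (U(B) = (2*B)/(39 + B) = 2*B/(39 + B))
(D(-10) - q) + U(l) = (-10 - 1*1854) + 2*(-15)/(39 - 15) = (-10 - 1854) + 2*(-15)/24 = -1864 + 2*(-15)*(1/24) = -1864 - 5/4 = -7461/4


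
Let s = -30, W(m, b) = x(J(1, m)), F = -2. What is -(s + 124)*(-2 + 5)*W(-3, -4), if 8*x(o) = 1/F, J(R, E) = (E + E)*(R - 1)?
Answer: 141/8 ≈ 17.625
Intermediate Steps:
J(R, E) = 2*E*(-1 + R) (J(R, E) = (2*E)*(-1 + R) = 2*E*(-1 + R))
x(o) = -1/16 (x(o) = (1/8)/(-2) = (1/8)*(-1/2) = -1/16)
W(m, b) = -1/16
-(s + 124)*(-2 + 5)*W(-3, -4) = -(-30 + 124)*(-2 + 5)*(-1/16) = -94*3*(-1/16) = -94*(-3)/16 = -1*(-141/8) = 141/8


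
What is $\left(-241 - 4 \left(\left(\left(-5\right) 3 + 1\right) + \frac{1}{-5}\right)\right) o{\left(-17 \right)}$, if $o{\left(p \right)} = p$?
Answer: $\frac{15657}{5} \approx 3131.4$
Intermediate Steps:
$\left(-241 - 4 \left(\left(\left(-5\right) 3 + 1\right) + \frac{1}{-5}\right)\right) o{\left(-17 \right)} = \left(-241 - 4 \left(\left(\left(-5\right) 3 + 1\right) + \frac{1}{-5}\right)\right) \left(-17\right) = \left(-241 - 4 \left(\left(-15 + 1\right) - \frac{1}{5}\right)\right) \left(-17\right) = \left(-241 - 4 \left(-14 - \frac{1}{5}\right)\right) \left(-17\right) = \left(-241 - - \frac{284}{5}\right) \left(-17\right) = \left(-241 + \frac{284}{5}\right) \left(-17\right) = \left(- \frac{921}{5}\right) \left(-17\right) = \frac{15657}{5}$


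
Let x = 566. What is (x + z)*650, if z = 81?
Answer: 420550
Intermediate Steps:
(x + z)*650 = (566 + 81)*650 = 647*650 = 420550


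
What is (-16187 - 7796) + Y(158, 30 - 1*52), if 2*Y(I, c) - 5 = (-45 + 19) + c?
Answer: -48009/2 ≈ -24005.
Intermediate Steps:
Y(I, c) = -21/2 + c/2 (Y(I, c) = 5/2 + ((-45 + 19) + c)/2 = 5/2 + (-26 + c)/2 = 5/2 + (-13 + c/2) = -21/2 + c/2)
(-16187 - 7796) + Y(158, 30 - 1*52) = (-16187 - 7796) + (-21/2 + (30 - 1*52)/2) = -23983 + (-21/2 + (30 - 52)/2) = -23983 + (-21/2 + (½)*(-22)) = -23983 + (-21/2 - 11) = -23983 - 43/2 = -48009/2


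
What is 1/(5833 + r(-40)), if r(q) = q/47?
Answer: 47/274111 ≈ 0.00017146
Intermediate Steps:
r(q) = q/47 (r(q) = q*(1/47) = q/47)
1/(5833 + r(-40)) = 1/(5833 + (1/47)*(-40)) = 1/(5833 - 40/47) = 1/(274111/47) = 47/274111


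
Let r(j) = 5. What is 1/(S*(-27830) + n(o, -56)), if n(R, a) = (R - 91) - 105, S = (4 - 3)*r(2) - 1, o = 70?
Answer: -1/111446 ≈ -8.9730e-6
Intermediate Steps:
S = 4 (S = (4 - 3)*5 - 1 = 1*5 - 1 = 5 - 1 = 4)
n(R, a) = -196 + R (n(R, a) = (-91 + R) - 105 = -196 + R)
1/(S*(-27830) + n(o, -56)) = 1/(4*(-27830) + (-196 + 70)) = 1/(-111320 - 126) = 1/(-111446) = -1/111446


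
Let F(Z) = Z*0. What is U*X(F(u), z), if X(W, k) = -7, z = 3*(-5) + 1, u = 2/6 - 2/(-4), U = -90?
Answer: 630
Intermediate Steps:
u = ⅚ (u = 2*(⅙) - 2*(-¼) = ⅓ + ½ = ⅚ ≈ 0.83333)
z = -14 (z = -15 + 1 = -14)
F(Z) = 0
U*X(F(u), z) = -90*(-7) = 630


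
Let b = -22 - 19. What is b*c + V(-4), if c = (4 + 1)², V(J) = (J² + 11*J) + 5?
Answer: -1048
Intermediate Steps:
V(J) = 5 + J² + 11*J
c = 25 (c = 5² = 25)
b = -41
b*c + V(-4) = -41*25 + (5 + (-4)² + 11*(-4)) = -1025 + (5 + 16 - 44) = -1025 - 23 = -1048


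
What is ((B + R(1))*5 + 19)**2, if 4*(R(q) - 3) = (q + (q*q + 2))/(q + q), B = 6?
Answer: 17689/4 ≈ 4422.3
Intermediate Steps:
R(q) = 3 + (2 + q + q**2)/(8*q) (R(q) = 3 + ((q + (q*q + 2))/(q + q))/4 = 3 + ((q + (q**2 + 2))/((2*q)))/4 = 3 + ((q + (2 + q**2))*(1/(2*q)))/4 = 3 + ((2 + q + q**2)*(1/(2*q)))/4 = 3 + ((2 + q + q**2)/(2*q))/4 = 3 + (2 + q + q**2)/(8*q))
((B + R(1))*5 + 19)**2 = ((6 + (1/8)*(2 + 1*(25 + 1))/1)*5 + 19)**2 = ((6 + (1/8)*1*(2 + 1*26))*5 + 19)**2 = ((6 + (1/8)*1*(2 + 26))*5 + 19)**2 = ((6 + (1/8)*1*28)*5 + 19)**2 = ((6 + 7/2)*5 + 19)**2 = ((19/2)*5 + 19)**2 = (95/2 + 19)**2 = (133/2)**2 = 17689/4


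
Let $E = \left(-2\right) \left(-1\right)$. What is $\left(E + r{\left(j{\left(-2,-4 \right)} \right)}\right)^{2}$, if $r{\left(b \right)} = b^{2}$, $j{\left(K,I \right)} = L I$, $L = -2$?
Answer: $4356$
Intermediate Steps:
$j{\left(K,I \right)} = - 2 I$
$E = 2$
$\left(E + r{\left(j{\left(-2,-4 \right)} \right)}\right)^{2} = \left(2 + \left(\left(-2\right) \left(-4\right)\right)^{2}\right)^{2} = \left(2 + 8^{2}\right)^{2} = \left(2 + 64\right)^{2} = 66^{2} = 4356$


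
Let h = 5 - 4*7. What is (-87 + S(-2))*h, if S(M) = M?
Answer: 2047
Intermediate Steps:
h = -23 (h = 5 - 28 = -23)
(-87 + S(-2))*h = (-87 - 2)*(-23) = -89*(-23) = 2047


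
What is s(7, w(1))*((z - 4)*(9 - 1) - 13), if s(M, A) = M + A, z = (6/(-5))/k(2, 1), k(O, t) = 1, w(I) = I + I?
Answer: -2457/5 ≈ -491.40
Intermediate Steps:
w(I) = 2*I
z = -6/5 (z = (6/(-5))/1 = (6*(-1/5))*1 = -6/5*1 = -6/5 ≈ -1.2000)
s(M, A) = A + M
s(7, w(1))*((z - 4)*(9 - 1) - 13) = (2*1 + 7)*((-6/5 - 4)*(9 - 1) - 13) = (2 + 7)*(-26/5*8 - 13) = 9*(-208/5 - 13) = 9*(-273/5) = -2457/5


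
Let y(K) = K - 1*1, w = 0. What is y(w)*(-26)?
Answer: 26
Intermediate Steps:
y(K) = -1 + K (y(K) = K - 1 = -1 + K)
y(w)*(-26) = (-1 + 0)*(-26) = -1*(-26) = 26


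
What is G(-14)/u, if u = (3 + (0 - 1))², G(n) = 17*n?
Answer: -119/2 ≈ -59.500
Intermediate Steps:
u = 4 (u = (3 - 1)² = 2² = 4)
G(-14)/u = (17*(-14))/4 = -238*¼ = -119/2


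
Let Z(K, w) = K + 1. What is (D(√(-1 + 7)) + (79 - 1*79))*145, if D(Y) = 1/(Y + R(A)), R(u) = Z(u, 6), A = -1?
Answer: 145*√6/6 ≈ 59.196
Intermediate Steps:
Z(K, w) = 1 + K
R(u) = 1 + u
D(Y) = 1/Y (D(Y) = 1/(Y + (1 - 1)) = 1/(Y + 0) = 1/Y)
(D(√(-1 + 7)) + (79 - 1*79))*145 = (1/(√(-1 + 7)) + (79 - 1*79))*145 = (1/(√6) + (79 - 79))*145 = (√6/6 + 0)*145 = (√6/6)*145 = 145*√6/6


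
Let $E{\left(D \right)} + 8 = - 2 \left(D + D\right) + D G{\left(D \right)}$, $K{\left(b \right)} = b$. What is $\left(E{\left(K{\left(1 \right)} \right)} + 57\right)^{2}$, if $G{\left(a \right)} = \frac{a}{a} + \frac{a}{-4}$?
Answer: $\frac{33489}{16} \approx 2093.1$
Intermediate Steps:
$G{\left(a \right)} = 1 - \frac{a}{4}$ ($G{\left(a \right)} = 1 + a \left(- \frac{1}{4}\right) = 1 - \frac{a}{4}$)
$E{\left(D \right)} = -8 - 4 D + D \left(1 - \frac{D}{4}\right)$ ($E{\left(D \right)} = -8 + \left(- 2 \left(D + D\right) + D \left(1 - \frac{D}{4}\right)\right) = -8 + \left(- 2 \cdot 2 D + D \left(1 - \frac{D}{4}\right)\right) = -8 + \left(- 4 D + D \left(1 - \frac{D}{4}\right)\right) = -8 - 4 D + D \left(1 - \frac{D}{4}\right)$)
$\left(E{\left(K{\left(1 \right)} \right)} + 57\right)^{2} = \left(\left(-8 - 3 - \frac{1^{2}}{4}\right) + 57\right)^{2} = \left(\left(-8 - 3 - \frac{1}{4}\right) + 57\right)^{2} = \left(- \frac{45}{4} + 57\right)^{2} = \left(\frac{183}{4}\right)^{2} = \frac{33489}{16}$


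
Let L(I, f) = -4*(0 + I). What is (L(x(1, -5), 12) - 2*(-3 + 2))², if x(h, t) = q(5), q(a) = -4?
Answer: 324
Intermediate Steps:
x(h, t) = -4
L(I, f) = -4*I
(L(x(1, -5), 12) - 2*(-3 + 2))² = (-4*(-4) - 2*(-3 + 2))² = (16 - 2*(-1))² = (16 + 2)² = 18² = 324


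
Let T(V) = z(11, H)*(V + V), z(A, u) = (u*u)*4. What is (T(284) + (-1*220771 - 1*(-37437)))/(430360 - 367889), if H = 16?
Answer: 398298/62471 ≈ 6.3757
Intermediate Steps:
z(A, u) = 4*u² (z(A, u) = u²*4 = 4*u²)
T(V) = 2048*V (T(V) = (4*16²)*(V + V) = (4*256)*(2*V) = 1024*(2*V) = 2048*V)
(T(284) + (-1*220771 - 1*(-37437)))/(430360 - 367889) = (2048*284 + (-1*220771 - 1*(-37437)))/(430360 - 367889) = (581632 + (-220771 + 37437))/62471 = (581632 - 183334)*(1/62471) = 398298*(1/62471) = 398298/62471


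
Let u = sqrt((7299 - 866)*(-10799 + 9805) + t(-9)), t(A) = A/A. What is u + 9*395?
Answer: 3555 + 3*I*sqrt(710489) ≈ 3555.0 + 2528.7*I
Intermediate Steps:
t(A) = 1
u = 3*I*sqrt(710489) (u = sqrt((7299 - 866)*(-10799 + 9805) + 1) = sqrt(6433*(-994) + 1) = sqrt(-6394402 + 1) = sqrt(-6394401) = 3*I*sqrt(710489) ≈ 2528.7*I)
u + 9*395 = 3*I*sqrt(710489) + 9*395 = 3*I*sqrt(710489) + 3555 = 3555 + 3*I*sqrt(710489)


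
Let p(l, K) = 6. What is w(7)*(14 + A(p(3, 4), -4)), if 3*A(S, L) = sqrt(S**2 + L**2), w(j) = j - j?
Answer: 0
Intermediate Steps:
w(j) = 0
A(S, L) = sqrt(L**2 + S**2)/3 (A(S, L) = sqrt(S**2 + L**2)/3 = sqrt(L**2 + S**2)/3)
w(7)*(14 + A(p(3, 4), -4)) = 0*(14 + sqrt((-4)**2 + 6**2)/3) = 0*(14 + sqrt(16 + 36)/3) = 0*(14 + sqrt(52)/3) = 0*(14 + (2*sqrt(13))/3) = 0*(14 + 2*sqrt(13)/3) = 0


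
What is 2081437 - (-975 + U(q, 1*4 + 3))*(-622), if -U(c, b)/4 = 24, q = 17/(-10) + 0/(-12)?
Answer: 1415275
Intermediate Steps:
q = -17/10 (q = 17*(-⅒) + 0*(-1/12) = -17/10 + 0 = -17/10 ≈ -1.7000)
U(c, b) = -96 (U(c, b) = -4*24 = -96)
2081437 - (-975 + U(q, 1*4 + 3))*(-622) = 2081437 - (-975 - 96)*(-622) = 2081437 - (-1071)*(-622) = 2081437 - 1*666162 = 2081437 - 666162 = 1415275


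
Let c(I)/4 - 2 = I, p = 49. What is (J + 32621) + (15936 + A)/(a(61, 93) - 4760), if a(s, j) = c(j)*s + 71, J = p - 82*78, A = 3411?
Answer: 485851881/18491 ≈ 26275.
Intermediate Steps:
J = -6347 (J = 49 - 82*78 = 49 - 6396 = -6347)
c(I) = 8 + 4*I
a(s, j) = 71 + s*(8 + 4*j) (a(s, j) = (8 + 4*j)*s + 71 = s*(8 + 4*j) + 71 = 71 + s*(8 + 4*j))
(J + 32621) + (15936 + A)/(a(61, 93) - 4760) = (-6347 + 32621) + (15936 + 3411)/((71 + 4*61*(2 + 93)) - 4760) = 26274 + 19347/((71 + 4*61*95) - 4760) = 26274 + 19347/((71 + 23180) - 4760) = 26274 + 19347/(23251 - 4760) = 26274 + 19347/18491 = 485851881/18491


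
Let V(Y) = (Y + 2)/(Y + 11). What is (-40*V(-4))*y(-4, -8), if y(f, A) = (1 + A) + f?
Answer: -880/7 ≈ -125.71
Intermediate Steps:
y(f, A) = 1 + A + f
V(Y) = (2 + Y)/(11 + Y)
(-40*V(-4))*y(-4, -8) = (-40*(2 - 4)/(11 - 4))*(1 - 8 - 4) = -40*(-2)/7*(-11) = -40*(-2/7)*(-11) = (80/7)*(-11) = -880/7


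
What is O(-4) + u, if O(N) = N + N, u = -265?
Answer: -273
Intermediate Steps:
O(N) = 2*N
O(-4) + u = 2*(-4) - 265 = -8 - 265 = -273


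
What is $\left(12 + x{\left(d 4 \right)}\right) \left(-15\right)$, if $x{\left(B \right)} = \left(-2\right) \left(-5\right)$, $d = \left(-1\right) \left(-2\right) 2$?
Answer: $-330$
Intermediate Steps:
$d = 4$ ($d = 2 \cdot 2 = 4$)
$x{\left(B \right)} = 10$
$\left(12 + x{\left(d 4 \right)}\right) \left(-15\right) = \left(12 + 10\right) \left(-15\right) = 22 \left(-15\right) = -330$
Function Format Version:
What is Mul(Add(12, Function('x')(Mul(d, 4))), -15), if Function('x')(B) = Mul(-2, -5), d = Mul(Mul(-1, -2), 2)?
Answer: -330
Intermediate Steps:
d = 4 (d = Mul(2, 2) = 4)
Function('x')(B) = 10
Mul(Add(12, Function('x')(Mul(d, 4))), -15) = Mul(Add(12, 10), -15) = Mul(22, -15) = -330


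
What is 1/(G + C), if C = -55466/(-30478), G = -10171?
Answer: -15239/154968136 ≈ -9.8336e-5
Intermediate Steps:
C = 27733/15239 (C = -55466*(-1/30478) = 27733/15239 ≈ 1.8199)
1/(G + C) = 1/(-10171 + 27733/15239) = 1/(-154968136/15239) = -15239/154968136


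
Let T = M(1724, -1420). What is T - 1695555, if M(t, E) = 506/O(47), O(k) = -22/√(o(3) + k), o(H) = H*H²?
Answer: -1695555 - 23*√74 ≈ -1.6958e+6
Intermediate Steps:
o(H) = H³
O(k) = -22/√(27 + k) (O(k) = -22/√(3³ + k) = -22/√(27 + k))
M(t, E) = -23*√74 (M(t, E) = 506/((-22/√(27 + 47))) = 506/((-11*√74/37)) = 506*(-√74/22) = -23*√74)
T = -23*√74 ≈ -197.85
T - 1695555 = -23*√74 - 1695555 = -1695555 - 23*√74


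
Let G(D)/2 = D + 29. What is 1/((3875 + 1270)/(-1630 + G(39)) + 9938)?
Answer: 498/4947409 ≈ 0.00010066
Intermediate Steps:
G(D) = 58 + 2*D (G(D) = 2*(D + 29) = 2*(29 + D) = 58 + 2*D)
1/((3875 + 1270)/(-1630 + G(39)) + 9938) = 1/((3875 + 1270)/(-1630 + (58 + 2*39)) + 9938) = 1/(5145/(-1630 + (58 + 78)) + 9938) = 1/(5145/(-1630 + 136) + 9938) = 1/(5145/(-1494) + 9938) = 1/(5145*(-1/1494) + 9938) = 1/(-1715/498 + 9938) = 1/(4947409/498) = 498/4947409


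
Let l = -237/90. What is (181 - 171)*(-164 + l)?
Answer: -4999/3 ≈ -1666.3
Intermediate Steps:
l = -79/30 (l = -237*1/90 = -79/30 ≈ -2.6333)
(181 - 171)*(-164 + l) = (181 - 171)*(-164 - 79/30) = 10*(-4999/30) = -4999/3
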